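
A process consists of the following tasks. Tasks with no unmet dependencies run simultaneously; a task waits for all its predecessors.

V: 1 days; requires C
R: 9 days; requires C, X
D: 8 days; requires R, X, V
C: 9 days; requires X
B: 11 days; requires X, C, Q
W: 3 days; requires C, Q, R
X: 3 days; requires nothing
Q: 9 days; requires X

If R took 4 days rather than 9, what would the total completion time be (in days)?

The binding path is X→C→R→D = 3+9+9+8 = 29; finish at 29 days.
R lies on that path, so at 4 days the path becomes 24 days.
The critical path is still X→C→R→D; finish is now 24 days.

24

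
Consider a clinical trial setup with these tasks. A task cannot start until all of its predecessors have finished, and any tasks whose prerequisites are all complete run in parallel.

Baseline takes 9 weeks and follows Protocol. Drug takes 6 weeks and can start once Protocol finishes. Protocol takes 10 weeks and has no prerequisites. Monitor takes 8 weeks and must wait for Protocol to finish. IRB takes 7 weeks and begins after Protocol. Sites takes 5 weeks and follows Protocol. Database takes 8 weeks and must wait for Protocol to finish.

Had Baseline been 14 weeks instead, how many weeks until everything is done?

24

The binding path is Protocol→Baseline = 10+9 = 19; finish at 19 weeks.
Since Baseline is critical, the +5 change carries straight to that chain (now 24 weeks).
No other chain overtakes it, so the finish is 24 weeks.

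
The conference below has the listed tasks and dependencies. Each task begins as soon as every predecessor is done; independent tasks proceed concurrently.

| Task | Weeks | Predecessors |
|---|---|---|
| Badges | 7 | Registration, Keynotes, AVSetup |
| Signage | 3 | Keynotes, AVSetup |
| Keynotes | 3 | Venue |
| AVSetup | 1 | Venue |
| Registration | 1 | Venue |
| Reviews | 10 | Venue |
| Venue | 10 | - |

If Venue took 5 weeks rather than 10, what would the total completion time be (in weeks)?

As given, the longest chain is Venue→Reviews = 10+10 = 20, so the finish is 20 weeks.
Venue lies on that path, so at 5 weeks the path becomes 15 weeks.
No other chain overtakes it, so the finish is 15 weeks.

15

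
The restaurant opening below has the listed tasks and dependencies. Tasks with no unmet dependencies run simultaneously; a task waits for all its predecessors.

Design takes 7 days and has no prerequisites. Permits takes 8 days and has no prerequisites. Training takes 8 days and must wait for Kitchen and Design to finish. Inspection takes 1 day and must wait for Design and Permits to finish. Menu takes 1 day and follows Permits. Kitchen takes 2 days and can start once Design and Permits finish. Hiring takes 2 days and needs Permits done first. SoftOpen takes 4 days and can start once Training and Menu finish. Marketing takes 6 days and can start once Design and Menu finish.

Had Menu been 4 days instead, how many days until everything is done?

22

Critical path before the change: Permits→Kitchen→Training→SoftOpen = 8+2+8+4 = 22 giving 22 days.
Menu has 7 days of float (longest path through it is 15).
That remains the longest chain; total 22 days.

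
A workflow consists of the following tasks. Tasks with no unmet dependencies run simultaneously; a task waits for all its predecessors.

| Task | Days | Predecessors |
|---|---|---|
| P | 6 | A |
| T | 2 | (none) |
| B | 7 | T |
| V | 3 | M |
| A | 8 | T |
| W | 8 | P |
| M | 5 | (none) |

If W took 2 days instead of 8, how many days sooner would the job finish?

6

Baseline: T→A→P→W = 2+8+6+8 = 24 → 24 days.
Since W is critical, the -6 change carries straight to that chain (now 18 days).
No other chain overtakes it, so the finish is 18 days.
Change in finish: 18 − 24 = -6 days.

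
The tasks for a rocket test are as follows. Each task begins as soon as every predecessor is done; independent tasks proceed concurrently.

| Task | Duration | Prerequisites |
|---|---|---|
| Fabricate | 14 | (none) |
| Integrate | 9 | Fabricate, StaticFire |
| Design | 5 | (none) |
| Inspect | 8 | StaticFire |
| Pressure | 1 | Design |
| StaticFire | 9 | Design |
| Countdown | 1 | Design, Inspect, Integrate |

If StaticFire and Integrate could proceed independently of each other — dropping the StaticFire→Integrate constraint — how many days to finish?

24

With the dependency in place, Design→StaticFire→Integrate→Countdown = 5+9+9+1 = 24 sets the finish at 24 days.
Dropping StaticFire→Integrate doesn't change Integrate's earliest start (14); another predecessor still binds.
New critical path: Fabricate→Integrate→Countdown = 14+9+1 = 24 ⇒ 24 days.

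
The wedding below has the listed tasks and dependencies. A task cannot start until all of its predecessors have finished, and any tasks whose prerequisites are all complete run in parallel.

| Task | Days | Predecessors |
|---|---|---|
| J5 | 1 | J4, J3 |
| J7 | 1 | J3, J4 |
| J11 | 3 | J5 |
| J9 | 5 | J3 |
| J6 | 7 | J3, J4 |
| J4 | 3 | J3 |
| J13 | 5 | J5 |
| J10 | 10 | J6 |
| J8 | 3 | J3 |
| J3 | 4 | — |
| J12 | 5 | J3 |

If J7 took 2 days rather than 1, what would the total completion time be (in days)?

Actual critical path: J3→J4→J6→J10 = 4+3+7+10 = 24 ⇒ 24 days.
J7 has 16 days of float (longest path through it is 8).
No other chain overtakes it, so the finish is 24 days.

24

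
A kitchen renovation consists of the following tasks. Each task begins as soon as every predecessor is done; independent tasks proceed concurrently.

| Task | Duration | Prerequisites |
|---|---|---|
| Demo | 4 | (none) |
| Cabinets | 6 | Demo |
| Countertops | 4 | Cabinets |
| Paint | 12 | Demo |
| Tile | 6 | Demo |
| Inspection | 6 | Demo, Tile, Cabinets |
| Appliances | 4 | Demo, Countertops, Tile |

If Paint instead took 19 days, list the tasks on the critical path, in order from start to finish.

Demo, Paint

The binding path is Demo→Cabinets→Countertops→Appliances = 4+6+4+4 = 18; finish at 18 days.
Paint has 2 days of float (longest path through it is 16).
Now Demo→Paint = 4+19 = 23 is longest, so the finish becomes 23 days.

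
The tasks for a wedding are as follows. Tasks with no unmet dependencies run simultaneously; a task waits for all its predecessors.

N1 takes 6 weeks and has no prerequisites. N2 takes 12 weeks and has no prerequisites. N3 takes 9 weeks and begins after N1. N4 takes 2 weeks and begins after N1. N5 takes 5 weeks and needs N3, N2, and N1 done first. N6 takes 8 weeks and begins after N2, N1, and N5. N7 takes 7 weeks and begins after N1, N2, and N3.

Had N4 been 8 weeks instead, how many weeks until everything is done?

Critical path before the change: N1→N3→N5→N6 = 6+9+5+8 = 28 giving 28 weeks.
The longest path through N4 is only 8 weeks, so N4 has float 20.
That remains the longest chain; total 28 weeks.

28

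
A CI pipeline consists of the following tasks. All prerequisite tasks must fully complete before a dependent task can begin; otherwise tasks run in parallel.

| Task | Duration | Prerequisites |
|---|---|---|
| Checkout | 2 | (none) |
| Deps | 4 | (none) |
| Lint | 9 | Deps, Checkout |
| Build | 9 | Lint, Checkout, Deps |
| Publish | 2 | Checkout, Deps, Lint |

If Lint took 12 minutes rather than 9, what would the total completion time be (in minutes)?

25

As given, the longest chain is Deps→Lint→Build = 4+9+9 = 22, so the finish is 22 minutes.
Lint lies on that path, so at 12 minutes the path becomes 25 minutes.
The critical path is still Deps→Lint→Build; finish is now 25 minutes.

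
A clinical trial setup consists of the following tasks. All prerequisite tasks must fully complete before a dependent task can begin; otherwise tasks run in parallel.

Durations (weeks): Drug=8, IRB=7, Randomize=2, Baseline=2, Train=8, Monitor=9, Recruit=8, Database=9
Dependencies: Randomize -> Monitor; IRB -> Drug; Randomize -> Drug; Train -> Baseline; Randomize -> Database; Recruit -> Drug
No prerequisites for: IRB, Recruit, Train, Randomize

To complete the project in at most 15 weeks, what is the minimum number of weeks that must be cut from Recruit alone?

1

Current finish: 16 weeks; target: 15.
Recruit is on every critical path, so each week cut from Recruit cuts the finish by one (this holds down to a finish of 15).
Need 16 − 15 = 1 week off Recruit → Recruit becomes 7 weeks, finish becomes 15.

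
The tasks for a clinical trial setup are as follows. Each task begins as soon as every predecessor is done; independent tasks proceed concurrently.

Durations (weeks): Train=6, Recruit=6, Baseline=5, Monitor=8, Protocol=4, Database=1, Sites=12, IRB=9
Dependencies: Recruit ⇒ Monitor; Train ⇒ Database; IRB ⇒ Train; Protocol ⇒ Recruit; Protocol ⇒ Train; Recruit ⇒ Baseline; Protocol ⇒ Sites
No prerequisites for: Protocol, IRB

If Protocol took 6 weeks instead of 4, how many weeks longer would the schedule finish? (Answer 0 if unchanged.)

2

As given, the longest chain is Protocol→Recruit→Monitor = 4+6+8 = 18, so the finish is 18 weeks.
Since Protocol is critical, the +2 change carries straight to that chain (now 20 weeks).
No other chain overtakes it, so the finish is 20 weeks.
Change in finish: 20 − 18 = +2 weeks.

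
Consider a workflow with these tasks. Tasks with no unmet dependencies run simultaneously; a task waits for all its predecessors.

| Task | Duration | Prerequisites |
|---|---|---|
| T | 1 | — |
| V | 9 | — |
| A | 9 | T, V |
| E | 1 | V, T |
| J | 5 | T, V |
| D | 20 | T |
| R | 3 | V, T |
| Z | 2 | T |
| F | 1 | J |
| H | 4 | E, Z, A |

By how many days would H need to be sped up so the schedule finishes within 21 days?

Current finish: 22 days; target: 21.
H is on every critical path, so each day cut from H cuts the finish by one (this holds down to a finish of 21).
Need 22 − 21 = 1 day off H → H becomes 3 days, finish becomes 21.

1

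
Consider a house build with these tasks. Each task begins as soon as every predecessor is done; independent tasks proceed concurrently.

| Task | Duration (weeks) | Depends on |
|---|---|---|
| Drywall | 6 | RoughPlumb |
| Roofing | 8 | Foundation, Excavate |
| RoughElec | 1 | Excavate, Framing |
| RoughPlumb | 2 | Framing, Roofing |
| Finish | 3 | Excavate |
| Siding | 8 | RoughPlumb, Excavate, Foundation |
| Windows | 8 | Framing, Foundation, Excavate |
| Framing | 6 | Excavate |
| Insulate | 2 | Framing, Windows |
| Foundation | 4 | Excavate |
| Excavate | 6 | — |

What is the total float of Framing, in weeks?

6

Excavate→Foundation→Roofing→RoughPlumb→Siding = 6+4+8+2+8 = 28 sets the makespan at 28 weeks.
Framing finishes as early as 12 and must finish by 18.
So Framing can slip 18 − 12 = 6 weeks.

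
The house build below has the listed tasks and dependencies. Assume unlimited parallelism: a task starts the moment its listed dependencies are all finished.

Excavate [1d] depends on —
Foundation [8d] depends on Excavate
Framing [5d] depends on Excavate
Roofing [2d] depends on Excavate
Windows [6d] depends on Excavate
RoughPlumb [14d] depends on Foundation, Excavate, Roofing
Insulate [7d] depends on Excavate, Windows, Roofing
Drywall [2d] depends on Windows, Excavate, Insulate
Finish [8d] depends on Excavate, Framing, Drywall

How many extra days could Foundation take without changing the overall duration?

1

The longest chain is Excavate→Windows→Insulate→Drywall→Finish = 1+6+7+2+8 = 24; overall finish 24 days.
Longest path through Foundation: 23 days (earliest finish 9, latest finish 10).
Float = 24 − 23 = 1.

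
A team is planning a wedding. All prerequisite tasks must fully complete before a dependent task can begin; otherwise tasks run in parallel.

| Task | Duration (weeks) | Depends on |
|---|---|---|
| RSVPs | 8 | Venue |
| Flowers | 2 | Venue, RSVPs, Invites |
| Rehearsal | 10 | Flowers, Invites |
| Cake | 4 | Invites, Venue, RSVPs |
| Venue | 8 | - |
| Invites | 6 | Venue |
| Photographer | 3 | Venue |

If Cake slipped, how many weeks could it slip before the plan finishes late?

8

Venue→RSVPs→Flowers→Rehearsal = 8+8+2+10 = 28 sets the makespan at 28 weeks.
Longest path through Cake: 20 weeks (earliest finish 20, latest finish 28).
Slack of Cake = 24 − 16 = 8 weeks.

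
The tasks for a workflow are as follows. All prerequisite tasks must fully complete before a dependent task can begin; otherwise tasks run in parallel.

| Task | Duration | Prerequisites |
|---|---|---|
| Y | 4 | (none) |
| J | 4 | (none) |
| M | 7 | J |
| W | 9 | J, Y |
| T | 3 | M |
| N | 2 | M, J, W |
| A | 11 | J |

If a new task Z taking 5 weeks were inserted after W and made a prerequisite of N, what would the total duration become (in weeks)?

20

Originally the plan takes 15 weeks.
With Z inserted, N now waits for max(M, J, W, Z).
New critical path: Y→W→Z→N = 4+9+5+2 = 20 ⇒ 20 weeks.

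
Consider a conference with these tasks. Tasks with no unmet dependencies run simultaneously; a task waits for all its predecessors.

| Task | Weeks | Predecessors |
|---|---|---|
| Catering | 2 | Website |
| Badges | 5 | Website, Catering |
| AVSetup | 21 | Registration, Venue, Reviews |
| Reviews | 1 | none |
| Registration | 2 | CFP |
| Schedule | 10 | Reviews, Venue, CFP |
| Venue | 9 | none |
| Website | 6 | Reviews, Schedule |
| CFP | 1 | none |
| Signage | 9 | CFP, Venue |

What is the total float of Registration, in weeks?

Critical path: Venue→Schedule→Website→Catering→Badges = 9+10+6+2+5 = 32, so the finish is 32 weeks.
Longest path through Registration: 24 weeks (earliest finish 3, latest finish 11).
Float = 32 − 24 = 8.

8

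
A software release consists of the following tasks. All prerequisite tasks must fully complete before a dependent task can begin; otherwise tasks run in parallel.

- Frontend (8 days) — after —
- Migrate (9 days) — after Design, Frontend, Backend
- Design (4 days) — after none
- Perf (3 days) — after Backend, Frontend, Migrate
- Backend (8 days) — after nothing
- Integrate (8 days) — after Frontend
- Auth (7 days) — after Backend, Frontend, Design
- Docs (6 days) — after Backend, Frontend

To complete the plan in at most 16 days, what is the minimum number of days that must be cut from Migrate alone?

Current finish: 20 days; target: 16.
Migrate is on every critical path, so each day cut from Migrate cuts the finish by one (this holds down to a finish of 16).
Need 20 − 16 = 4 days off Migrate → Migrate becomes 5 days, finish becomes 16.

4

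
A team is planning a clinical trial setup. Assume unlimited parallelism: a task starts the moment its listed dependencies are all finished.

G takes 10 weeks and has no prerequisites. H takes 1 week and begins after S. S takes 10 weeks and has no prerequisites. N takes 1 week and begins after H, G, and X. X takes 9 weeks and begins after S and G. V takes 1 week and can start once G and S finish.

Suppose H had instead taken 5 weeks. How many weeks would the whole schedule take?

20

Baseline: S→X→N = 10+9+1 = 20 → 20 weeks.
The longest path through H is only 12 weeks, so H has float 8.
The critical path is still S→X→N; finish is now 20 weeks.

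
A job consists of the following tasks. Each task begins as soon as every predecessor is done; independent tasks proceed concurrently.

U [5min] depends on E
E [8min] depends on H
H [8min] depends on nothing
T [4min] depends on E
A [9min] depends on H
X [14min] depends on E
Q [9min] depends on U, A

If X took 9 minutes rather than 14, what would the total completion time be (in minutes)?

Baseline: H→E→X = 8+8+14 = 30 → 30 minutes.
X is on the critical path; changing it to 9 makes that path 25 minutes.
New critical path: H→E→U→Q = 8+8+5+9 = 30 ⇒ 30 minutes.

30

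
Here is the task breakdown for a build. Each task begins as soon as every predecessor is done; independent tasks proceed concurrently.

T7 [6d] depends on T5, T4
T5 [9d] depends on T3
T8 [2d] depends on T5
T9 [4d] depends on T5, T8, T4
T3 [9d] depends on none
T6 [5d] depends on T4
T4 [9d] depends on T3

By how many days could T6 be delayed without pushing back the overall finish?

Critical path: T3→T4→T7 = 9+9+6 = 24, so the finish is 24 days.
T6 finishes as early as 23 and must finish by 24.
Float = 24 − 23 = 1.

1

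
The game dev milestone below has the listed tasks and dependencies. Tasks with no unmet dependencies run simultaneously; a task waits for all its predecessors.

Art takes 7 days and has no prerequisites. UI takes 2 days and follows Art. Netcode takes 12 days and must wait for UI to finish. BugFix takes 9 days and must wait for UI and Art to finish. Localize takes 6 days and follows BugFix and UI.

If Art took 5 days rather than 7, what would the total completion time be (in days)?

Actual critical path: Art→UI→BugFix→Localize = 7+2+9+6 = 24 ⇒ 24 days.
Since Art is critical, the -2 change carries straight to that chain (now 22 days).
No other chain overtakes it, so the finish is 22 days.

22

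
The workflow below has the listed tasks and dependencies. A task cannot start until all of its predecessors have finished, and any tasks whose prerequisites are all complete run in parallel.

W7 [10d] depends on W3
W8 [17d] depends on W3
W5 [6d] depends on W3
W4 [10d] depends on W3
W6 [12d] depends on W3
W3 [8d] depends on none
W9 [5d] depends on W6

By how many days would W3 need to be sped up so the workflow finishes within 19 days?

6

Current finish: 25 days; target: 19.
W3 is on every critical path, so each day cut from W3 cuts the finish by one (this holds down to a finish of 18).
Need 25 − 19 = 6 days off W3 → W3 becomes 2 days, finish becomes 19.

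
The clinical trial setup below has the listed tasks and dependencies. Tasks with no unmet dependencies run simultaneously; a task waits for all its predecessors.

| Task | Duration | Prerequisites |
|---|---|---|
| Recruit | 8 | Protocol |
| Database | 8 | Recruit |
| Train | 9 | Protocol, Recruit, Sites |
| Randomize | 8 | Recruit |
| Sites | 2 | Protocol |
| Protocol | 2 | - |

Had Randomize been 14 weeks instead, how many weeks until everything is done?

Baseline: Protocol→Recruit→Train = 2+8+9 = 19 → 19 weeks.
Randomize has 1 week of float (longest path through it is 18).
Now Protocol→Recruit→Randomize = 2+8+14 = 24 is longest, so the finish becomes 24 weeks.

24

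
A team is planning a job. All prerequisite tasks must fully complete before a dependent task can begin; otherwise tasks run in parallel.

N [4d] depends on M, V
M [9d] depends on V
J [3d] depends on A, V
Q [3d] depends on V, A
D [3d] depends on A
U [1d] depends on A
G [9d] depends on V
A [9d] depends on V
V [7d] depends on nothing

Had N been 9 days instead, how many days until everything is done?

25

Baseline: V→M→N = 7+9+4 = 20 → 20 days.
Since N is critical, the +5 change carries straight to that chain (now 25 days).
That remains the longest chain; total 25 days.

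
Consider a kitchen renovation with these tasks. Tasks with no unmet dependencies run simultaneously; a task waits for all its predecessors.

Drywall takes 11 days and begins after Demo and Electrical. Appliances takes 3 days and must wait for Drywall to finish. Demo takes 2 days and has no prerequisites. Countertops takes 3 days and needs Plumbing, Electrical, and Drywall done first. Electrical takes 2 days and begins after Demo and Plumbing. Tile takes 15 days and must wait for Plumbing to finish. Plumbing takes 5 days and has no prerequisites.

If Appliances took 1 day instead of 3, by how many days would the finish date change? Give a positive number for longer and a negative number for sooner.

As given, the longest chain is Plumbing→Electrical→Drywall→Appliances = 5+2+11+3 = 21, so the finish is 21 days.
Appliances lies on that path, so at 1 day the path becomes 19 days.
The binding chain switches to Plumbing→Electrical→Drywall→Countertops = 5+2+11+3 = 21; finish 21 days.
Change in finish: 21 − 21 = +0 days.

0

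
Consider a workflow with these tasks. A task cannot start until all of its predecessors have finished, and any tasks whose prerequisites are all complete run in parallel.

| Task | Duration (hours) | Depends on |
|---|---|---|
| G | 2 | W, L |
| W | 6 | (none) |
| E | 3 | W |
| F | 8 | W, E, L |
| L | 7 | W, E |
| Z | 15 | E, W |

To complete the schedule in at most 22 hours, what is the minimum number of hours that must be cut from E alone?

2

Current finish: 24 hours; target: 22.
E is on every critical path, so each hour cut from E cuts the finish by one (this holds down to a finish of 22).
Need 24 − 22 = 2 hours off E → E becomes 1 hour, finish becomes 22.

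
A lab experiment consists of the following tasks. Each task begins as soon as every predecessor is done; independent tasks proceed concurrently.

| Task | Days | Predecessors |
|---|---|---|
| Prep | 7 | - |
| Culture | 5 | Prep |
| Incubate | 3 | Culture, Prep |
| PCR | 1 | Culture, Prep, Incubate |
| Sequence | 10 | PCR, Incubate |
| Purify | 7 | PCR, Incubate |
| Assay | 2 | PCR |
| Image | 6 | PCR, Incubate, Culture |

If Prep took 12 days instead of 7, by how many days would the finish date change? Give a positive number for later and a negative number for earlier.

5

As given, the longest chain is Prep→Culture→Incubate→PCR→Sequence = 7+5+3+1+10 = 26, so the finish is 26 days.
Prep is on the critical path; changing it to 12 makes that path 31 days.
The critical path is still Prep→Culture→Incubate→PCR→Sequence; finish is now 31 days.
Change in finish: 31 − 26 = +5 days.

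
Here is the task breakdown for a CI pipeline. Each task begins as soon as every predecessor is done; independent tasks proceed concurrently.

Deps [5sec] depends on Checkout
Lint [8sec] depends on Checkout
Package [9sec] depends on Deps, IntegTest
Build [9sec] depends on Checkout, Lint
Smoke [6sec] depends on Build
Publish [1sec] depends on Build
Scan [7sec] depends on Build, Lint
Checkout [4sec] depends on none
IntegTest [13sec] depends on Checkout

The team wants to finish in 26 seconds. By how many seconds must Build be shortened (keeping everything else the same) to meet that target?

2

Current finish: 28 seconds; target: 26.
Build is on every critical path, so each second cut from Build cuts the finish by one (this holds down to a finish of 26).
Need 28 − 26 = 2 seconds off Build → Build becomes 7 seconds, finish becomes 26.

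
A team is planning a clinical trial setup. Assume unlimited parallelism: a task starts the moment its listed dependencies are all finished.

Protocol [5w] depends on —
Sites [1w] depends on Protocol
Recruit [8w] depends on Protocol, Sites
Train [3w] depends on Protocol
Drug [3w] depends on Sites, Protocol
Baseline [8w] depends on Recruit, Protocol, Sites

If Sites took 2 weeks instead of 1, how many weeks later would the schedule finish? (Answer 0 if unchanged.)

1

Critical path before the change: Protocol→Sites→Recruit→Baseline = 5+1+8+8 = 22 giving 22 weeks.
Sites lies on that path, so at 2 weeks the path becomes 23 weeks.
That remains the longest chain; total 23 weeks.
Change in finish: 23 − 22 = +1 weeks.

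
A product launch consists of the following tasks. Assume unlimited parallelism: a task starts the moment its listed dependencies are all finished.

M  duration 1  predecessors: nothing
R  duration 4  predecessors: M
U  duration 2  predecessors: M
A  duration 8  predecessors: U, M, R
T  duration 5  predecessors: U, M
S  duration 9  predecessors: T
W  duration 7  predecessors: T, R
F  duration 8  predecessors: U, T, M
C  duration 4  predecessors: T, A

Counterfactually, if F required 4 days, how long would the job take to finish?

17

The binding path is M→R→A→C = 1+4+8+4 = 17; finish at 17 days.
The longest path through F is only 16 days, so F has float 1.
The critical path is still M→R→A→C; finish is now 17 days.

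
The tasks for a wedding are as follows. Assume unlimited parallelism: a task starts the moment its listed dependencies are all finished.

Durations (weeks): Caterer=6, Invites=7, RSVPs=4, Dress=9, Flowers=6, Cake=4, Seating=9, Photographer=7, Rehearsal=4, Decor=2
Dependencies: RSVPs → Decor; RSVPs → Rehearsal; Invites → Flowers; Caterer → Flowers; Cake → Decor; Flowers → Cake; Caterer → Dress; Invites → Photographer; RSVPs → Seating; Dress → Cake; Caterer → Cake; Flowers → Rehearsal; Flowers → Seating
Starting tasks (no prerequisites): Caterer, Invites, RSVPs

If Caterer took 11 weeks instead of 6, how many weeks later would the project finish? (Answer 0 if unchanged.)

Critical path before the change: Invites→Flowers→Seating = 7+6+9 = 22 giving 22 weeks.
Caterer has 1 week of float (longest path through it is 21).
The binding chain switches to Caterer→Dress→Cake→Decor = 11+9+4+2 = 26; finish 26 weeks.
Change in finish: 26 − 22 = +4 weeks.

4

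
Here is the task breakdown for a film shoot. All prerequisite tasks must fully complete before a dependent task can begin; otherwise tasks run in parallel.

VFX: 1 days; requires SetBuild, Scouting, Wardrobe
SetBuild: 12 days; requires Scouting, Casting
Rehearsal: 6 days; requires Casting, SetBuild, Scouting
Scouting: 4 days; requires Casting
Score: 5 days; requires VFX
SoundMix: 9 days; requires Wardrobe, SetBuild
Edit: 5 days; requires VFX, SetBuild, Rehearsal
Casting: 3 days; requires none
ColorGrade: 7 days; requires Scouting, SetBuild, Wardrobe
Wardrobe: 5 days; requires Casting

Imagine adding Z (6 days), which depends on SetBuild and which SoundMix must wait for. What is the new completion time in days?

34

Originally the film shoot takes 30 days.
With Z inserted, SoundMix now waits for max(Wardrobe, SetBuild, Z).
New critical path: Casting→Scouting→SetBuild→Z→SoundMix = 3+4+12+6+9 = 34 ⇒ 34 days.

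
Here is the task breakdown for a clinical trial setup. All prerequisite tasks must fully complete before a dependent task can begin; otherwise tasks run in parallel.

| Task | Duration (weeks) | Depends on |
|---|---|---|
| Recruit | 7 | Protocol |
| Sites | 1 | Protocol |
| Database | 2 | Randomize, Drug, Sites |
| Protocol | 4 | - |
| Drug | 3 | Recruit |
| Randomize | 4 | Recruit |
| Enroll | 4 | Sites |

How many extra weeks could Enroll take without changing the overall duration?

The longest chain is Protocol→Recruit→Randomize→Database = 4+7+4+2 = 17; overall finish 17 weeks.
Longest path through Enroll: 9 weeks (earliest finish 9, latest finish 17).
Float = 17 − 9 = 8.

8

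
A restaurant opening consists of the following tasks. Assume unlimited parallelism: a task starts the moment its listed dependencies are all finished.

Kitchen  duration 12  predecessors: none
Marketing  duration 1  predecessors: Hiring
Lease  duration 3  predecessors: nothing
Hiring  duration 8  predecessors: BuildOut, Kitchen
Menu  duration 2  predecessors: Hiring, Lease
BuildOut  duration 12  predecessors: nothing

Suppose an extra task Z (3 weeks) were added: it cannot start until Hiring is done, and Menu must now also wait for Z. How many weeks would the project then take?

Originally the project takes 22 weeks.
With Z inserted, Menu now waits for max(Hiring, Lease, Z).
New critical path: BuildOut→Hiring→Z→Menu = 12+8+3+2 = 25 ⇒ 25 weeks.

25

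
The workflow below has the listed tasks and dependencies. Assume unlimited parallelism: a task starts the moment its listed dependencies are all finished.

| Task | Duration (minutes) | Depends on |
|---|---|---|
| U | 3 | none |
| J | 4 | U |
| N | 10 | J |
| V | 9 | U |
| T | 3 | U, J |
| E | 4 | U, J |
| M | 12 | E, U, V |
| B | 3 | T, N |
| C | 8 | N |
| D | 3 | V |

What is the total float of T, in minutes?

Critical path: U→J→N→C = 3+4+10+8 = 25, so the finish is 25 minutes.
T finishes as early as 10 and must finish by 22.
So T can slip 22 − 10 = 12 minutes.

12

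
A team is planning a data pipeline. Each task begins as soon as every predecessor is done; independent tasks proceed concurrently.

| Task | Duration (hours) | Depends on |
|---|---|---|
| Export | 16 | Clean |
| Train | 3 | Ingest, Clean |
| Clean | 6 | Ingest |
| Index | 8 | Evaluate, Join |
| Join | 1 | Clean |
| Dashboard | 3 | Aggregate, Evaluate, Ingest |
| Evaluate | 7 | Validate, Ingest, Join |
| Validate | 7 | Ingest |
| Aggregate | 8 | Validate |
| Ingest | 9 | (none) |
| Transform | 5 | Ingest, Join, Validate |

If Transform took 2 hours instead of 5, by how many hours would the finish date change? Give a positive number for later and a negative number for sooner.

As given, the longest chain is Ingest→Clean→Join→Evaluate→Index = 9+6+1+7+8 = 31, so the finish is 31 hours.
Transform has 10 hours of float (longest path through it is 21).
That remains the longest chain; total 31 hours.
Change in finish: 31 − 31 = +0 hours.

0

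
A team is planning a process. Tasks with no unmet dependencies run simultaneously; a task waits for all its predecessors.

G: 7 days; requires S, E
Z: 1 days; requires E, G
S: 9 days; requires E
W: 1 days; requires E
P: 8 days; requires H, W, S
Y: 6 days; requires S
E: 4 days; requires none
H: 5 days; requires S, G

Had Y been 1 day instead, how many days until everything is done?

Critical path before the change: E→S→G→H→P = 4+9+7+5+8 = 33 giving 33 days.
Y has 14 days of float (longest path through it is 19).
The critical path is still E→S→G→H→P; finish is now 33 days.

33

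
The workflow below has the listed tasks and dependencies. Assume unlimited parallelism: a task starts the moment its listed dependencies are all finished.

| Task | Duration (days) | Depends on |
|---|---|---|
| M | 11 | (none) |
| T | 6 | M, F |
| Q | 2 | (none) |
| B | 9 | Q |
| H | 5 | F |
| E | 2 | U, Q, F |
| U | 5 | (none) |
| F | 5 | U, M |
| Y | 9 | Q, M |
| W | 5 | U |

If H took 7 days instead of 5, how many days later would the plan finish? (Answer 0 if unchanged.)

1

As given, the longest chain is M→F→T = 11+5+6 = 22, so the finish is 22 days.
The longest path through H is only 21 days, so H has float 1.
New critical path: M→F→H = 11+5+7 = 23 ⇒ 23 days.
Change in finish: 23 − 22 = +1 days.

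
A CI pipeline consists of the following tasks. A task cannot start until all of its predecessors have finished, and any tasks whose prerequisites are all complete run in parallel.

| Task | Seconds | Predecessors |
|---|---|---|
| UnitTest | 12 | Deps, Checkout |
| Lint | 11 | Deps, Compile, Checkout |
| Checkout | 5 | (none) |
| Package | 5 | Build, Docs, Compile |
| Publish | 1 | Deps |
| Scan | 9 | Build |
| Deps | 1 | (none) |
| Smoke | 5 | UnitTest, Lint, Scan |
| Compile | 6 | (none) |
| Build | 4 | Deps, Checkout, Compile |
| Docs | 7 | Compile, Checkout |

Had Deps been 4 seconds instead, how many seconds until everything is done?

Baseline: Compile→Build→Scan→Smoke = 6+4+9+5 = 24 → 24 seconds.
Deps is off the critical path — its longest chain is 19 seconds, giving 5 of slack.
That remains the longest chain; total 24 seconds.

24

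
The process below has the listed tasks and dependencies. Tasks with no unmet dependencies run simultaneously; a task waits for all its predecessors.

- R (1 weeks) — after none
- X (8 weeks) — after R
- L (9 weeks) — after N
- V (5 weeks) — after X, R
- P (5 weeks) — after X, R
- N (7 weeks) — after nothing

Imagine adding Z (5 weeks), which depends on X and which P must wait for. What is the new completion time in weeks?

Originally the process takes 16 weeks.
With Z inserted, P now waits for max(X, R, Z).
New critical path: R→X→Z→P = 1+8+5+5 = 19 ⇒ 19 weeks.

19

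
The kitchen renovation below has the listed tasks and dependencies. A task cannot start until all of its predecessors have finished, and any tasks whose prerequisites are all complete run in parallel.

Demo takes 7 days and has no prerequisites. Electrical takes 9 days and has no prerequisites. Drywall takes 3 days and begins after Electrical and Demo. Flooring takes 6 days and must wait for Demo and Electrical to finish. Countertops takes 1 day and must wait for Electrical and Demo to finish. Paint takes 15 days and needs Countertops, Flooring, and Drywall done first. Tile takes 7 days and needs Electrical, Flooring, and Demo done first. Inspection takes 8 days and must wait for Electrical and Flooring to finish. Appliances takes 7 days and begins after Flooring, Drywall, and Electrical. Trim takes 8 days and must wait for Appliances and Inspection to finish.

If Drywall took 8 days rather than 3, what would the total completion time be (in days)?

32

Actual critical path: Electrical→Flooring→Inspection→Trim = 9+6+8+8 = 31 ⇒ 31 days.
Drywall has 4 days of float (longest path through it is 27).
Now Electrical→Drywall→Paint = 9+8+15 = 32 is longest, so the finish becomes 32 days.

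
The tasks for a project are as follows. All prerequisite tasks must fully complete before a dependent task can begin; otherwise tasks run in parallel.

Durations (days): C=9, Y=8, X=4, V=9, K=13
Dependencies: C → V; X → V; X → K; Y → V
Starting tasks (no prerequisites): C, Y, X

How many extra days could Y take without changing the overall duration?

The longest chain is C→V = 9+9 = 18; overall finish 18 days.
The longest chain containing Y totals 17 days.
Float = 18 − 17 = 1.

1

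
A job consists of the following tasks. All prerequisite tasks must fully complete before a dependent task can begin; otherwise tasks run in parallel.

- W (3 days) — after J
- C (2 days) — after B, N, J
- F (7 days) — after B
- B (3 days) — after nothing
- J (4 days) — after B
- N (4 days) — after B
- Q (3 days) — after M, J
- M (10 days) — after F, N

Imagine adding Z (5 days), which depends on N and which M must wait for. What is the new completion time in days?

25

Originally the job takes 23 days.
With Z inserted, M now waits for max(F, N, Z).
New critical path: B→N→Z→M→Q = 3+4+5+10+3 = 25 ⇒ 25 days.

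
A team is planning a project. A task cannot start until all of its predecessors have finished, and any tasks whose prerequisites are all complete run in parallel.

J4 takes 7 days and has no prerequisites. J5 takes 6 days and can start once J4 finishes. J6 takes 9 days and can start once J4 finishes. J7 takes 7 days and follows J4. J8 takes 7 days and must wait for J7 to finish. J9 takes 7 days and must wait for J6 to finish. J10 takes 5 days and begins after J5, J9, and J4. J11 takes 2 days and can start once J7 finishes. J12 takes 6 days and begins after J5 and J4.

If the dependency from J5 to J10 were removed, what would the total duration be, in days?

28

With the dependency in place, J4→J6→J9→J10 = 7+9+7+5 = 28 sets the finish at 28 days.
Dropping J5→J10 doesn't change J10's earliest start (23); another predecessor still binds.
The longest chain is now J4→J6→J9→J10 = 7+9+7+5 = 28, so the job takes 28 days.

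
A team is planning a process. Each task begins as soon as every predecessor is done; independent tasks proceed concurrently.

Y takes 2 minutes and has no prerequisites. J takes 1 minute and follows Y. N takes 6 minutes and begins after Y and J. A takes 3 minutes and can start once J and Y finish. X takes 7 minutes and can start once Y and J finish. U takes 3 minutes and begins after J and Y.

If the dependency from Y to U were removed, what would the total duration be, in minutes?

10

Before: longest chain Y→J→X = 2+1+7 = 10, finish 10.
Dropping Y→U doesn't change U's earliest start (3); another predecessor still binds.
The longest chain is now Y→J→X = 2+1+7 = 10, so the schedule takes 10 minutes.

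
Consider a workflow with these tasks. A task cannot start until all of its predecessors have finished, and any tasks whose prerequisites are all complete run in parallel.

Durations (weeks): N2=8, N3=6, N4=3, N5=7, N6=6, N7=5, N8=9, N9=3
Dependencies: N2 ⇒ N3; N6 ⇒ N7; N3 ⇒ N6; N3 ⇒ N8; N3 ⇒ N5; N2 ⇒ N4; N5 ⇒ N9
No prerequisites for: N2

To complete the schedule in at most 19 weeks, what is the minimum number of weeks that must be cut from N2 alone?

Current finish: 25 weeks; target: 19.
N2 is on every critical path, so each week cut from N2 cuts the finish by one (this holds down to a finish of 18).
Need 25 − 19 = 6 weeks off N2 → N2 becomes 2 weeks, finish becomes 19.

6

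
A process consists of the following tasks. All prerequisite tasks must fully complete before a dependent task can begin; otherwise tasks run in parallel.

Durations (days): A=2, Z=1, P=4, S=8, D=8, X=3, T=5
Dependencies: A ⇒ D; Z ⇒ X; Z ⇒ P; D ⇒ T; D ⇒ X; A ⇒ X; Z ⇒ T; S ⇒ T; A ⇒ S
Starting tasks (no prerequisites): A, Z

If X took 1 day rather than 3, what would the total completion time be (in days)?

Actual critical path: A→S→T = 2+8+5 = 15 ⇒ 15 days.
X is off the critical path — its longest chain is 13 days, giving 2 of slack.
That remains the longest chain; total 15 days.

15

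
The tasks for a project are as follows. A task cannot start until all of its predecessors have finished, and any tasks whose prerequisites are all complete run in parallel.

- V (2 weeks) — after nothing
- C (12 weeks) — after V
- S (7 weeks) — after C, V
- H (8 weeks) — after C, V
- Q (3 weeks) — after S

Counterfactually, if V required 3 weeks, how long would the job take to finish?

Critical path before the change: V→C→S→Q = 2+12+7+3 = 24 giving 24 weeks.
V is on the critical path; changing it to 3 makes that path 25 weeks.
The critical path is still V→C→S→Q; finish is now 25 weeks.

25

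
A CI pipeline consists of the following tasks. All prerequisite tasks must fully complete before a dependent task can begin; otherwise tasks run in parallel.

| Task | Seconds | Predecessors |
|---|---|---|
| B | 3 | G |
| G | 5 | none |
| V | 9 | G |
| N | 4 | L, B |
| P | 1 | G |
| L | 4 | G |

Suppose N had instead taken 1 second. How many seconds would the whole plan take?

14

The binding path is G→V = 5+9 = 14; finish at 14 seconds.
The longest path through N is only 13 seconds, so N has float 1.
No other chain overtakes it, so the finish is 14 seconds.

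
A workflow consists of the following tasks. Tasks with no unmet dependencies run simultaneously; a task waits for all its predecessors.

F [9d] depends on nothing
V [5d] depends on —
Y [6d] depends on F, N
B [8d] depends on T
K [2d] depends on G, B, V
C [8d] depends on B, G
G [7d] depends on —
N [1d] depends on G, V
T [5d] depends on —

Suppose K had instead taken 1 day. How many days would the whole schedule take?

21

Baseline: T→B→C = 5+8+8 = 21 → 21 days.
The longest path through K is only 15 days, so K has float 6.
The critical path is still T→B→C; finish is now 21 days.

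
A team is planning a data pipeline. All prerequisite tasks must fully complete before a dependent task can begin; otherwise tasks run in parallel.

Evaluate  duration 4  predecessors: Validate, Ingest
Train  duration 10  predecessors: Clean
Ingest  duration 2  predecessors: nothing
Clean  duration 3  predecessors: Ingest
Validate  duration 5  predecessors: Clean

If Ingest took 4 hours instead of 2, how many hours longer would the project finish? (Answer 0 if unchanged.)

As given, the longest chain is Ingest→Clean→Train = 2+3+10 = 15, so the finish is 15 hours.
Ingest is on the critical path; changing it to 4 makes that path 17 hours.
No other chain overtakes it, so the finish is 17 hours.
Change in finish: 17 − 15 = +2 hours.

2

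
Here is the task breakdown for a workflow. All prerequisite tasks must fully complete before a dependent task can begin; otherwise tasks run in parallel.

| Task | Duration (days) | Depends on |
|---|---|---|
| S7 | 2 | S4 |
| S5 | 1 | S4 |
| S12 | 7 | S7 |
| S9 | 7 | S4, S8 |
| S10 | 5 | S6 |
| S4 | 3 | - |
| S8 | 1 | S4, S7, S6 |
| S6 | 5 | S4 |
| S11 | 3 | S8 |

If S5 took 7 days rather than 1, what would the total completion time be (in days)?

As given, the longest chain is S4→S6→S8→S9 = 3+5+1+7 = 16, so the finish is 16 days.
S5 has 12 days of float (longest path through it is 4).
The critical path is still S4→S6→S8→S9; finish is now 16 days.

16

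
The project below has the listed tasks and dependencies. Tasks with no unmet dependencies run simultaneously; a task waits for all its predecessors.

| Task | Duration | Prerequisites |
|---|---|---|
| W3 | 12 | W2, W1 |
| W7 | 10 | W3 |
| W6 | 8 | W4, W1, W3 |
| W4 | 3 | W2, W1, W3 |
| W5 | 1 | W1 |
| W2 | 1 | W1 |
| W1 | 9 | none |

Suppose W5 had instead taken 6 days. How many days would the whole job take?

33

Actual critical path: W1→W2→W3→W4→W6 = 9+1+12+3+8 = 33 ⇒ 33 days.
The longest path through W5 is only 10 days, so W5 has float 23.
That remains the longest chain; total 33 days.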